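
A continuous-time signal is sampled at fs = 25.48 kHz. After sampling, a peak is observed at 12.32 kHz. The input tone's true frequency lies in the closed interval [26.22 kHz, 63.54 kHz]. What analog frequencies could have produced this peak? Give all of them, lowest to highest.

37.8 kHz, 38.64 kHz, 63.28 kHz

Frequencies that alias to 12.32 kHz are k·fs ± 12.32 kHz for integer k ≥ 0.
k=0: 12.32 kHz.
k=1: 13.16 kHz, 37.8 kHz.
k=2: 38.64 kHz, 63.28 kHz.
k=3: 64.12 kHz, 88.76 kHz.
Within [26.22 kHz, 63.54 kHz]: 37.8 kHz, 38.64 kHz, 63.28 kHz.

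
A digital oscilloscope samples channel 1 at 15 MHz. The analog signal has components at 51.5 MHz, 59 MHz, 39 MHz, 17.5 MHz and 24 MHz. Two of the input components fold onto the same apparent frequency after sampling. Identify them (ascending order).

fs/2 = 7.5 MHz.
51.5 MHz mod fs = 6.5 MHz.
6.5 MHz ≤ fs/2 = 7.5 MHz, appears at 6.5 MHz.
59 MHz mod fs = 14 MHz.
14 MHz > fs/2 = 7.5 MHz, folds to fs − 14 MHz = 1 MHz.
39 MHz mod fs = 9 MHz.
9 MHz > fs/2 = 7.5 MHz, folds to fs − 9 MHz = 6 MHz.
17.5 MHz mod fs = 2.5 MHz.
2.5 MHz ≤ fs/2 = 7.5 MHz, appears at 2.5 MHz.
24 MHz mod fs = 9 MHz.
9 MHz > fs/2 = 7.5 MHz, folds to fs − 9 MHz = 6 MHz.
24 MHz and 39 MHz both map to 6 MHz.

24 MHz, 39 MHz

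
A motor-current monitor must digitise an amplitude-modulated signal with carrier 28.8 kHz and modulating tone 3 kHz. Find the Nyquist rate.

AM sidebands sit at fc ± fm = 25.8 kHz and 31.8 kHz.
Highest-frequency component: 31.8 kHz.
Nyquist rate = 2 × 31.8 kHz = 63.6 kHz.

63.6 kHz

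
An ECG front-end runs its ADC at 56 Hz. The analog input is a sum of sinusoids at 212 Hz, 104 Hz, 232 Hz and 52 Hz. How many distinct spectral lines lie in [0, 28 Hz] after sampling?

3

fs/2 = 28 Hz.
212 Hz mod fs = 44 Hz.
44 Hz > fs/2 = 28 Hz, folds to fs − 44 Hz = 12 Hz.
104 Hz mod fs = 48 Hz.
48 Hz > fs/2 = 28 Hz, folds to fs − 48 Hz = 8 Hz.
232 Hz mod fs = 8 Hz.
8 Hz ≤ fs/2 = 28 Hz, appears at 8 Hz.
52 Hz > fs/2 = 28 Hz, folds to fs − 52 Hz = 4 Hz.
Distinct values: {4 Hz, 8 Hz, 12 Hz} → 3.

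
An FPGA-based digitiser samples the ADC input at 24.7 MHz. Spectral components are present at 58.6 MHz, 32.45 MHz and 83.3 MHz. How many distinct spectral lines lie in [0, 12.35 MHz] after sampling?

2

fs/2 = 12.35 MHz.
58.6 MHz mod fs = 9.2 MHz.
9.2 MHz ≤ fs/2 = 12.35 MHz, appears at 9.2 MHz.
32.45 MHz mod fs = 7.75 MHz.
7.75 MHz ≤ fs/2 = 12.35 MHz, appears at 7.75 MHz.
83.3 MHz mod fs = 9.2 MHz.
9.2 MHz ≤ fs/2 = 12.35 MHz, appears at 9.2 MHz.
Distinct values: {7.75 MHz, 9.2 MHz} → 2.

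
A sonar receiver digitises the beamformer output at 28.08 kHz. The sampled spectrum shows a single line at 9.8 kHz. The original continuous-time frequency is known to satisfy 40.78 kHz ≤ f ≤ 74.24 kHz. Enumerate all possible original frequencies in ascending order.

46.36 kHz, 65.96 kHz

Frequencies that alias to 9.8 kHz are k·fs ± 9.8 kHz for integer k ≥ 0.
k=0: 9.8 kHz.
k=1: 18.28 kHz, 37.88 kHz.
k=2: 46.36 kHz, 65.96 kHz.
k=3: 74.44 kHz, 94.04 kHz.
Within [40.78 kHz, 74.24 kHz]: 46.36 kHz, 65.96 kHz.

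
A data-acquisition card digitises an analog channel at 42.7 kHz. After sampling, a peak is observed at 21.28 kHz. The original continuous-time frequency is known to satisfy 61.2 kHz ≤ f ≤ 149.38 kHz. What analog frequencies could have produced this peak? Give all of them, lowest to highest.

Frequencies that alias to 21.28 kHz are k·fs ± 21.28 kHz for integer k ≥ 0.
k=0: 21.28 kHz.
k=1: 21.42 kHz, 63.98 kHz.
k=2: 64.12 kHz, 106.68 kHz.
k=3: 106.82 kHz, 149.38 kHz.
k=4: 149.52 kHz, 192.08 kHz.
Within [61.2 kHz, 149.38 kHz]: 63.98 kHz, 64.12 kHz, 106.68 kHz, 106.82 kHz, 149.38 kHz.

63.98 kHz, 64.12 kHz, 106.68 kHz, 106.82 kHz, 149.38 kHz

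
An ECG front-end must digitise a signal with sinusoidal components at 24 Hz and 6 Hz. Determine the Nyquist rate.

48 Hz

Highest-frequency component: 24 Hz.
Nyquist rate = 2 × 24 Hz = 48 Hz.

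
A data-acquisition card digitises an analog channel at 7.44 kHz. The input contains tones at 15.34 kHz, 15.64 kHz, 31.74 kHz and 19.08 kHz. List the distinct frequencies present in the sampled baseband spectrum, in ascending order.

0.46 kHz, 0.76 kHz, 1.98 kHz, 3.24 kHz

fs/2 = 3.72 kHz.
15.34 kHz mod fs = 0.46 kHz.
0.46 kHz ≤ fs/2 = 3.72 kHz, appears at 0.46 kHz.
15.64 kHz mod fs = 0.76 kHz.
0.76 kHz ≤ fs/2 = 3.72 kHz, appears at 0.76 kHz.
31.74 kHz mod fs = 1.98 kHz.
1.98 kHz ≤ fs/2 = 3.72 kHz, appears at 1.98 kHz.
19.08 kHz mod fs = 4.2 kHz.
4.2 kHz > fs/2 = 3.72 kHz, folds to fs − 4.2 kHz = 3.24 kHz.
Distinct values: {0.46 kHz, 0.76 kHz, 1.98 kHz, 3.24 kHz}.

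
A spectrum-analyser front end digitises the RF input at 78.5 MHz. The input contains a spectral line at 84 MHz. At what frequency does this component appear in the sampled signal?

5.5 MHz

84 MHz mod fs = 5.5 MHz.
5.5 MHz ≤ fs/2 = 39.25 MHz, appears at 5.5 MHz.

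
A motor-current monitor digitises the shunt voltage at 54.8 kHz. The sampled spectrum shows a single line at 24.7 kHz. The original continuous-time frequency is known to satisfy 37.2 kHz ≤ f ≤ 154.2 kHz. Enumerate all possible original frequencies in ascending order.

Frequencies that alias to 24.7 kHz are k·fs ± 24.7 kHz for integer k ≥ 0.
k=0: 24.7 kHz.
k=1: 30.1 kHz, 79.5 kHz.
k=2: 84.9 kHz, 134.3 kHz.
k=3: 139.7 kHz, 189.1 kHz.
k=4: 194.5 kHz, 243.9 kHz.
Within [37.2 kHz, 154.2 kHz]: 79.5 kHz, 84.9 kHz, 134.3 kHz, 139.7 kHz.

79.5 kHz, 84.9 kHz, 134.3 kHz, 139.7 kHz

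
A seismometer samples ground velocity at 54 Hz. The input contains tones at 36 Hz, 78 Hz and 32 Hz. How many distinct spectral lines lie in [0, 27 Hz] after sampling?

3

fs/2 = 27 Hz.
36 Hz > fs/2 = 27 Hz, folds to fs − 36 Hz = 18 Hz.
78 Hz mod fs = 24 Hz.
24 Hz ≤ fs/2 = 27 Hz, appears at 24 Hz.
32 Hz > fs/2 = 27 Hz, folds to fs − 32 Hz = 22 Hz.
Distinct values: {18 Hz, 22 Hz, 24 Hz} → 3.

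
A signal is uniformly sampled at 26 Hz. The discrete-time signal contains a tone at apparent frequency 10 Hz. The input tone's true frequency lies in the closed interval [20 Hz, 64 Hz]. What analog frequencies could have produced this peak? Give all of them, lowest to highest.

36 Hz, 42 Hz, 62 Hz

Frequencies that alias to 10 Hz are k·fs ± 10 Hz for integer k ≥ 0.
k=0: 10 Hz.
k=1: 16 Hz, 36 Hz.
k=2: 42 Hz, 62 Hz.
k=3: 68 Hz, 88 Hz.
Within [20 Hz, 64 Hz]: 36 Hz, 42 Hz, 62 Hz.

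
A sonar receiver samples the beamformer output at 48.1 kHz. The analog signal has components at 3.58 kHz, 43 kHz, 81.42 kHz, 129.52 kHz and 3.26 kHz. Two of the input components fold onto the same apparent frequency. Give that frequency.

fs/2 = 24.05 kHz.
3.58 kHz ≤ fs/2 = 24.05 kHz, passes unchanged.
43 kHz > fs/2 = 24.05 kHz, folds to fs − 43 kHz = 5.1 kHz.
81.42 kHz mod fs = 33.32 kHz.
33.32 kHz > fs/2 = 24.05 kHz, folds to fs − 33.32 kHz = 14.78 kHz.
129.52 kHz mod fs = 33.32 kHz.
33.32 kHz > fs/2 = 24.05 kHz, folds to fs − 33.32 kHz = 14.78 kHz.
3.26 kHz ≤ fs/2 = 24.05 kHz, passes unchanged.
81.42 kHz and 129.52 kHz both map to 14.78 kHz.

14.78 kHz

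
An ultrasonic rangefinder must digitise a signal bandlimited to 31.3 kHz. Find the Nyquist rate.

Nyquist rate = 2 × 31.3 kHz = 62.6 kHz.

62.6 kHz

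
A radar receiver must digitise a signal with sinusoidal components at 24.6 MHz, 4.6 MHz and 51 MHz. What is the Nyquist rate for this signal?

Highest-frequency component: 51 MHz.
Nyquist rate = 2 × 51 MHz = 102 MHz.

102 MHz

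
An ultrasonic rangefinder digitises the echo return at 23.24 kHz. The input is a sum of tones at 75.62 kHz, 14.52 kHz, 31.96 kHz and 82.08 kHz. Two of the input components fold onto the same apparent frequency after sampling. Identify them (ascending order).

fs/2 = 11.62 kHz.
75.62 kHz mod fs = 5.9 kHz.
5.9 kHz ≤ fs/2 = 11.62 kHz, appears at 5.9 kHz.
14.52 kHz > fs/2 = 11.62 kHz, folds to fs − 14.52 kHz = 8.72 kHz.
31.96 kHz mod fs = 8.72 kHz.
8.72 kHz ≤ fs/2 = 11.62 kHz, appears at 8.72 kHz.
82.08 kHz mod fs = 12.36 kHz.
12.36 kHz > fs/2 = 11.62 kHz, folds to fs − 12.36 kHz = 10.88 kHz.
14.52 kHz and 31.96 kHz both map to 8.72 kHz.

14.52 kHz, 31.96 kHz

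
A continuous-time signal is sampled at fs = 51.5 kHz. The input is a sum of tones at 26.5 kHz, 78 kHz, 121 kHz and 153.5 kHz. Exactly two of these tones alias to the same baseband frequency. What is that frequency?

fs/2 = 25.75 kHz.
26.5 kHz > fs/2 = 25.75 kHz, folds to fs − 26.5 kHz = 25 kHz.
78 kHz mod fs = 26.5 kHz.
26.5 kHz > fs/2 = 25.75 kHz, folds to fs − 26.5 kHz = 25 kHz.
121 kHz mod fs = 18 kHz.
18 kHz ≤ fs/2 = 25.75 kHz, appears at 18 kHz.
153.5 kHz mod fs = 50.5 kHz.
50.5 kHz > fs/2 = 25.75 kHz, folds to fs − 50.5 kHz = 1 kHz.
26.5 kHz and 78 kHz both map to 25 kHz.

25 kHz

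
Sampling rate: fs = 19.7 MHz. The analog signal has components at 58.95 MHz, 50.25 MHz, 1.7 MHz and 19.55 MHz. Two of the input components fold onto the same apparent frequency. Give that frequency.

0.15 MHz

fs/2 = 9.85 MHz.
58.95 MHz mod fs = 19.55 MHz.
19.55 MHz > fs/2 = 9.85 MHz, folds to fs − 19.55 MHz = 0.15 MHz.
50.25 MHz mod fs = 10.85 MHz.
10.85 MHz > fs/2 = 9.85 MHz, folds to fs − 10.85 MHz = 8.85 MHz.
1.7 MHz ≤ fs/2 = 9.85 MHz, passes unchanged.
19.55 MHz > fs/2 = 9.85 MHz, folds to fs − 19.55 MHz = 0.15 MHz.
19.55 MHz and 58.95 MHz both map to 0.15 MHz.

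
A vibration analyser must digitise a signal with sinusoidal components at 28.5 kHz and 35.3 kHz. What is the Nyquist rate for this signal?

70.6 kHz

Highest-frequency component: 35.3 kHz.
Nyquist rate = 2 × 35.3 kHz = 70.6 kHz.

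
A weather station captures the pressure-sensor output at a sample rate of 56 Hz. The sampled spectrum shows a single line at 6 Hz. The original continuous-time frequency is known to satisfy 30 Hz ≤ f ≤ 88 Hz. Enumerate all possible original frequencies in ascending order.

Frequencies that alias to 6 Hz are k·fs ± 6 Hz for integer k ≥ 0.
k=0: 6 Hz.
k=1: 50 Hz, 62 Hz.
k=2: 106 Hz, 118 Hz.
Within [30 Hz, 88 Hz]: 50 Hz, 62 Hz.

50 Hz, 62 Hz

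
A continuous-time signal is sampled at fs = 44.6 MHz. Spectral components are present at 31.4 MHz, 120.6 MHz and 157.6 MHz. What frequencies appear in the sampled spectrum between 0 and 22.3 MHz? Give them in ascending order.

13.2 MHz, 20.8 MHz

fs/2 = 22.3 MHz.
31.4 MHz > fs/2 = 22.3 MHz, folds to fs − 31.4 MHz = 13.2 MHz.
120.6 MHz mod fs = 31.4 MHz.
31.4 MHz > fs/2 = 22.3 MHz, folds to fs − 31.4 MHz = 13.2 MHz.
157.6 MHz mod fs = 23.8 MHz.
23.8 MHz > fs/2 = 22.3 MHz, folds to fs − 23.8 MHz = 20.8 MHz.
Distinct values: {13.2 MHz, 20.8 MHz}.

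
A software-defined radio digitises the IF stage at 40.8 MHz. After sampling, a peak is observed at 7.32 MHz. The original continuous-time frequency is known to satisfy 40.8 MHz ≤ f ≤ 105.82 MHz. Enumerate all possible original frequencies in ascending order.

Frequencies that alias to 7.32 MHz are k·fs ± 7.32 MHz for integer k ≥ 0.
k=0: 7.32 MHz.
k=1: 33.48 MHz, 48.12 MHz.
k=2: 74.28 MHz, 88.92 MHz.
k=3: 115.08 MHz, 129.72 MHz.
Within [40.8 MHz, 105.82 MHz]: 48.12 MHz, 74.28 MHz, 88.92 MHz.

48.12 MHz, 74.28 MHz, 88.92 MHz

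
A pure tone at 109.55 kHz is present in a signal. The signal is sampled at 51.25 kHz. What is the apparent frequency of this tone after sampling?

7.05 kHz

109.55 kHz mod fs = 7.05 kHz.
7.05 kHz ≤ fs/2 = 25.625 kHz, appears at 7.05 kHz.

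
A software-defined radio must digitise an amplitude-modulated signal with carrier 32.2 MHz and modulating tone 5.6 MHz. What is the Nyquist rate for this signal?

75.6 MHz

AM sidebands sit at fc ± fm = 26.6 MHz and 37.8 MHz.
Highest-frequency component: 37.8 MHz.
Nyquist rate = 2 × 37.8 MHz = 75.6 MHz.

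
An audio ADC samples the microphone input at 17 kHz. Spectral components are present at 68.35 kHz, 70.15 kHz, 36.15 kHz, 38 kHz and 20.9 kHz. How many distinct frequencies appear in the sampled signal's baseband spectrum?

fs/2 = 8.5 kHz.
68.35 kHz mod fs = 0.35 kHz.
0.35 kHz ≤ fs/2 = 8.5 kHz, appears at 0.35 kHz.
70.15 kHz mod fs = 2.15 kHz.
2.15 kHz ≤ fs/2 = 8.5 kHz, appears at 2.15 kHz.
36.15 kHz mod fs = 2.15 kHz.
2.15 kHz ≤ fs/2 = 8.5 kHz, appears at 2.15 kHz.
38 kHz mod fs = 4 kHz.
4 kHz ≤ fs/2 = 8.5 kHz, appears at 4 kHz.
20.9 kHz mod fs = 3.9 kHz.
3.9 kHz ≤ fs/2 = 8.5 kHz, appears at 3.9 kHz.
Distinct values: {0.35 kHz, 2.15 kHz, 3.9 kHz, 4 kHz} → 4.

4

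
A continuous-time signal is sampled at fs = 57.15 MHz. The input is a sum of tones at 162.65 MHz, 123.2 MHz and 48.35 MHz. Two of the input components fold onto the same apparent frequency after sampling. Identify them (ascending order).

48.35 MHz, 162.65 MHz

fs/2 = 28.575 MHz.
162.65 MHz mod fs = 48.35 MHz.
48.35 MHz > fs/2 = 28.575 MHz, folds to fs − 48.35 MHz = 8.8 MHz.
123.2 MHz mod fs = 8.9 MHz.
8.9 MHz ≤ fs/2 = 28.575 MHz, appears at 8.9 MHz.
48.35 MHz > fs/2 = 28.575 MHz, folds to fs − 48.35 MHz = 8.8 MHz.
48.35 MHz and 162.65 MHz both map to 8.8 MHz.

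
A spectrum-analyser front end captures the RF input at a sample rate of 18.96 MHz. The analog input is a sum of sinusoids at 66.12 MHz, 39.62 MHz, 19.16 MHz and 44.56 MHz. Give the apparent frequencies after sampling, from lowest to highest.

0.2 MHz, 1.7 MHz, 6.64 MHz, 9.24 MHz

fs/2 = 9.48 MHz.
66.12 MHz mod fs = 9.24 MHz.
9.24 MHz ≤ fs/2 = 9.48 MHz, appears at 9.24 MHz.
39.62 MHz mod fs = 1.7 MHz.
1.7 MHz ≤ fs/2 = 9.48 MHz, appears at 1.7 MHz.
19.16 MHz mod fs = 0.2 MHz.
0.2 MHz ≤ fs/2 = 9.48 MHz, appears at 0.2 MHz.
44.56 MHz mod fs = 6.64 MHz.
6.64 MHz ≤ fs/2 = 9.48 MHz, appears at 6.64 MHz.
Distinct values: {0.2 MHz, 1.7 MHz, 6.64 MHz, 9.24 MHz}.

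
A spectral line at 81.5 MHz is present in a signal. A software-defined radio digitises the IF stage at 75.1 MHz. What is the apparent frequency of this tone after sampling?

6.4 MHz

81.5 MHz mod fs = 6.4 MHz.
6.4 MHz ≤ fs/2 = 37.55 MHz, appears at 6.4 MHz.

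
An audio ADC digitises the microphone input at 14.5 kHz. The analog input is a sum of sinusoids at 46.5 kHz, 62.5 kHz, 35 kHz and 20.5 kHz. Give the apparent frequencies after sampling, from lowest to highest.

fs/2 = 7.25 kHz.
46.5 kHz mod fs = 3 kHz.
3 kHz ≤ fs/2 = 7.25 kHz, appears at 3 kHz.
62.5 kHz mod fs = 4.5 kHz.
4.5 kHz ≤ fs/2 = 7.25 kHz, appears at 4.5 kHz.
35 kHz mod fs = 6 kHz.
6 kHz ≤ fs/2 = 7.25 kHz, appears at 6 kHz.
20.5 kHz mod fs = 6 kHz.
6 kHz ≤ fs/2 = 7.25 kHz, appears at 6 kHz.
Distinct values: {3 kHz, 4.5 kHz, 6 kHz}.

3 kHz, 4.5 kHz, 6 kHz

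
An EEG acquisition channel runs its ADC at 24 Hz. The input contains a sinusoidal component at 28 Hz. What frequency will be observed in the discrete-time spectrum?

4 Hz

28 Hz mod fs = 4 Hz.
4 Hz ≤ fs/2 = 12 Hz, appears at 4 Hz.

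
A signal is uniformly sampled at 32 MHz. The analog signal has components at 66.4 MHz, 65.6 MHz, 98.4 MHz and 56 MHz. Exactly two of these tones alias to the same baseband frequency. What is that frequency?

fs/2 = 16 MHz.
66.4 MHz mod fs = 2.4 MHz.
2.4 MHz ≤ fs/2 = 16 MHz, appears at 2.4 MHz.
65.6 MHz mod fs = 1.6 MHz.
1.6 MHz ≤ fs/2 = 16 MHz, appears at 1.6 MHz.
98.4 MHz mod fs = 2.4 MHz.
2.4 MHz ≤ fs/2 = 16 MHz, appears at 2.4 MHz.
56 MHz mod fs = 24 MHz.
24 MHz > fs/2 = 16 MHz, folds to fs − 24 MHz = 8 MHz.
66.4 MHz and 98.4 MHz both map to 2.4 MHz.

2.4 MHz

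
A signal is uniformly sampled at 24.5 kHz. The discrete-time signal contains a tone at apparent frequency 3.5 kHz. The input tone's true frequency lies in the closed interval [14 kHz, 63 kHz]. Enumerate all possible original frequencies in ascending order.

Frequencies that alias to 3.5 kHz are k·fs ± 3.5 kHz for integer k ≥ 0.
k=0: 3.5 kHz.
k=1: 21 kHz, 28 kHz.
k=2: 45.5 kHz, 52.5 kHz.
k=3: 70 kHz, 77 kHz.
Within [14 kHz, 63 kHz]: 21 kHz, 28 kHz, 45.5 kHz, 52.5 kHz.

21 kHz, 28 kHz, 45.5 kHz, 52.5 kHz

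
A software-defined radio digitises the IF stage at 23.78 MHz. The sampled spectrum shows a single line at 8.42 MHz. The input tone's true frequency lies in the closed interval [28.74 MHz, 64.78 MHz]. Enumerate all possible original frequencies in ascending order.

32.2 MHz, 39.14 MHz, 55.98 MHz, 62.92 MHz

Frequencies that alias to 8.42 MHz are k·fs ± 8.42 MHz for integer k ≥ 0.
k=0: 8.42 MHz.
k=1: 15.36 MHz, 32.2 MHz.
k=2: 39.14 MHz, 55.98 MHz.
k=3: 62.92 MHz, 79.76 MHz.
k=4: 86.7 MHz, 103.54 MHz.
Within [28.74 MHz, 64.78 MHz]: 32.2 MHz, 39.14 MHz, 55.98 MHz, 62.92 MHz.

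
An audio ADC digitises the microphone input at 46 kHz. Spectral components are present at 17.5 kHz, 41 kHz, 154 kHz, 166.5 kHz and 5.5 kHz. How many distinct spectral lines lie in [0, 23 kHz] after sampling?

fs/2 = 23 kHz.
17.5 kHz ≤ fs/2 = 23 kHz, passes unchanged.
41 kHz > fs/2 = 23 kHz, folds to fs − 41 kHz = 5 kHz.
154 kHz mod fs = 16 kHz.
16 kHz ≤ fs/2 = 23 kHz, appears at 16 kHz.
166.5 kHz mod fs = 28.5 kHz.
28.5 kHz > fs/2 = 23 kHz, folds to fs − 28.5 kHz = 17.5 kHz.
5.5 kHz ≤ fs/2 = 23 kHz, passes unchanged.
Distinct values: {5 kHz, 5.5 kHz, 16 kHz, 17.5 kHz} → 4.

4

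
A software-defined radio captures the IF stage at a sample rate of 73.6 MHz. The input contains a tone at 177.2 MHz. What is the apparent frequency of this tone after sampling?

177.2 MHz mod fs = 30 MHz.
30 MHz ≤ fs/2 = 36.8 MHz, appears at 30 MHz.

30 MHz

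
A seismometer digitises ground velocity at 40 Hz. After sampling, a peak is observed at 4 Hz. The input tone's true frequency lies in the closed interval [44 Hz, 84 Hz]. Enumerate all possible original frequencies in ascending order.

44 Hz, 76 Hz, 84 Hz

Frequencies that alias to 4 Hz are k·fs ± 4 Hz for integer k ≥ 0.
k=0: 4 Hz.
k=1: 36 Hz, 44 Hz.
k=2: 76 Hz, 84 Hz.
k=3: 116 Hz, 124 Hz.
Within [44 Hz, 84 Hz]: 44 Hz, 76 Hz, 84 Hz.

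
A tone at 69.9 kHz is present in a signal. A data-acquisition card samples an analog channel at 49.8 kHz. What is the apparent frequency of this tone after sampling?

69.9 kHz mod fs = 20.1 kHz.
20.1 kHz ≤ fs/2 = 24.9 kHz, appears at 20.1 kHz.

20.1 kHz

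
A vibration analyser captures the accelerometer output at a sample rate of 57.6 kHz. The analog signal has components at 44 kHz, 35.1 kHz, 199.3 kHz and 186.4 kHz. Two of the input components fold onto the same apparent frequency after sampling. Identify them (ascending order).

fs/2 = 28.8 kHz.
44 kHz > fs/2 = 28.8 kHz, folds to fs − 44 kHz = 13.6 kHz.
35.1 kHz > fs/2 = 28.8 kHz, folds to fs − 35.1 kHz = 22.5 kHz.
199.3 kHz mod fs = 26.5 kHz.
26.5 kHz ≤ fs/2 = 28.8 kHz, appears at 26.5 kHz.
186.4 kHz mod fs = 13.6 kHz.
13.6 kHz ≤ fs/2 = 28.8 kHz, appears at 13.6 kHz.
44 kHz and 186.4 kHz both map to 13.6 kHz.

44 kHz, 186.4 kHz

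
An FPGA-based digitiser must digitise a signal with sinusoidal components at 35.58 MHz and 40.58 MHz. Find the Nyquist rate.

Highest-frequency component: 40.58 MHz.
Nyquist rate = 2 × 40.58 MHz = 81.16 MHz.

81.16 MHz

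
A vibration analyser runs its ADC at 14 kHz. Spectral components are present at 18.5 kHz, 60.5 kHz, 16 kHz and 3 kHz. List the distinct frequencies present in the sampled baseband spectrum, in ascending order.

fs/2 = 7 kHz.
18.5 kHz mod fs = 4.5 kHz.
4.5 kHz ≤ fs/2 = 7 kHz, appears at 4.5 kHz.
60.5 kHz mod fs = 4.5 kHz.
4.5 kHz ≤ fs/2 = 7 kHz, appears at 4.5 kHz.
16 kHz mod fs = 2 kHz.
2 kHz ≤ fs/2 = 7 kHz, appears at 2 kHz.
3 kHz ≤ fs/2 = 7 kHz, passes unchanged.
Distinct values: {2 kHz, 3 kHz, 4.5 kHz}.

2 kHz, 3 kHz, 4.5 kHz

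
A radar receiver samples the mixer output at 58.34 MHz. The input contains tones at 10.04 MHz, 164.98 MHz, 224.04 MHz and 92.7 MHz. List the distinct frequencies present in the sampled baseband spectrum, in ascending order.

9.32 MHz, 10.04 MHz, 23.98 MHz

fs/2 = 29.17 MHz.
10.04 MHz ≤ fs/2 = 29.17 MHz, passes unchanged.
164.98 MHz mod fs = 48.3 MHz.
48.3 MHz > fs/2 = 29.17 MHz, folds to fs − 48.3 MHz = 10.04 MHz.
224.04 MHz mod fs = 49.02 MHz.
49.02 MHz > fs/2 = 29.17 MHz, folds to fs − 49.02 MHz = 9.32 MHz.
92.7 MHz mod fs = 34.36 MHz.
34.36 MHz > fs/2 = 29.17 MHz, folds to fs − 34.36 MHz = 23.98 MHz.
Distinct values: {9.32 MHz, 10.04 MHz, 23.98 MHz}.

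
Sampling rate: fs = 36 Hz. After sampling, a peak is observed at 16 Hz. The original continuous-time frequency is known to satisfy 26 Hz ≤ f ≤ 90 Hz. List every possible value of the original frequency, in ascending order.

52 Hz, 56 Hz, 88 Hz

Frequencies that alias to 16 Hz are k·fs ± 16 Hz for integer k ≥ 0.
k=0: 16 Hz.
k=1: 20 Hz, 52 Hz.
k=2: 56 Hz, 88 Hz.
k=3: 92 Hz, 124 Hz.
Within [26 Hz, 90 Hz]: 52 Hz, 56 Hz, 88 Hz.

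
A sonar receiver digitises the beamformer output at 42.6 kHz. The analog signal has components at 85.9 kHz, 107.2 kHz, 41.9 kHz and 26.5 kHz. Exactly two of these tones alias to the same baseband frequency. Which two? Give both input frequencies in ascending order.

fs/2 = 21.3 kHz.
85.9 kHz mod fs = 0.7 kHz.
0.7 kHz ≤ fs/2 = 21.3 kHz, appears at 0.7 kHz.
107.2 kHz mod fs = 22 kHz.
22 kHz > fs/2 = 21.3 kHz, folds to fs − 22 kHz = 20.6 kHz.
41.9 kHz > fs/2 = 21.3 kHz, folds to fs − 41.9 kHz = 0.7 kHz.
26.5 kHz > fs/2 = 21.3 kHz, folds to fs − 26.5 kHz = 16.1 kHz.
41.9 kHz and 85.9 kHz both map to 0.7 kHz.

41.9 kHz, 85.9 kHz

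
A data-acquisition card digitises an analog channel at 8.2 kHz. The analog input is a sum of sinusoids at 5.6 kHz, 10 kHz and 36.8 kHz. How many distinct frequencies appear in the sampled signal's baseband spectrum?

3

fs/2 = 4.1 kHz.
5.6 kHz > fs/2 = 4.1 kHz, folds to fs − 5.6 kHz = 2.6 kHz.
10 kHz mod fs = 1.8 kHz.
1.8 kHz ≤ fs/2 = 4.1 kHz, appears at 1.8 kHz.
36.8 kHz mod fs = 4 kHz.
4 kHz ≤ fs/2 = 4.1 kHz, appears at 4 kHz.
Distinct values: {1.8 kHz, 2.6 kHz, 4 kHz} → 3.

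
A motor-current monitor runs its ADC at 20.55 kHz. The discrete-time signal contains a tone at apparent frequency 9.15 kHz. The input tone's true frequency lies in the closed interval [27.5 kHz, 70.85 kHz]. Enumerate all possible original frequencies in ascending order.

29.7 kHz, 31.95 kHz, 50.25 kHz, 52.5 kHz, 70.8 kHz

Frequencies that alias to 9.15 kHz are k·fs ± 9.15 kHz for integer k ≥ 0.
k=0: 9.15 kHz.
k=1: 11.4 kHz, 29.7 kHz.
k=2: 31.95 kHz, 50.25 kHz.
k=3: 52.5 kHz, 70.8 kHz.
k=4: 73.05 kHz, 91.35 kHz.
Within [27.5 kHz, 70.85 kHz]: 29.7 kHz, 31.95 kHz, 50.25 kHz, 52.5 kHz, 70.8 kHz.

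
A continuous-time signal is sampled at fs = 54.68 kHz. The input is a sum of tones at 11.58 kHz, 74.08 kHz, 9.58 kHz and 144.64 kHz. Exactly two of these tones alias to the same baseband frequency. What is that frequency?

fs/2 = 27.34 kHz.
11.58 kHz ≤ fs/2 = 27.34 kHz, passes unchanged.
74.08 kHz mod fs = 19.4 kHz.
19.4 kHz ≤ fs/2 = 27.34 kHz, appears at 19.4 kHz.
9.58 kHz ≤ fs/2 = 27.34 kHz, passes unchanged.
144.64 kHz mod fs = 35.28 kHz.
35.28 kHz > fs/2 = 27.34 kHz, folds to fs − 35.28 kHz = 19.4 kHz.
74.08 kHz and 144.64 kHz both map to 19.4 kHz.

19.4 kHz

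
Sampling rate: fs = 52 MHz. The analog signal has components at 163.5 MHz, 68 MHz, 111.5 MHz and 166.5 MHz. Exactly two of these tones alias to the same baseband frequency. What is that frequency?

fs/2 = 26 MHz.
163.5 MHz mod fs = 7.5 MHz.
7.5 MHz ≤ fs/2 = 26 MHz, appears at 7.5 MHz.
68 MHz mod fs = 16 MHz.
16 MHz ≤ fs/2 = 26 MHz, appears at 16 MHz.
111.5 MHz mod fs = 7.5 MHz.
7.5 MHz ≤ fs/2 = 26 MHz, appears at 7.5 MHz.
166.5 MHz mod fs = 10.5 MHz.
10.5 MHz ≤ fs/2 = 26 MHz, appears at 10.5 MHz.
111.5 MHz and 163.5 MHz both map to 7.5 MHz.

7.5 MHz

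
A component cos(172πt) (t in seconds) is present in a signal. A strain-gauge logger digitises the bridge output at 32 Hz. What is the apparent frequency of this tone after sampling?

10 Hz

ω = 172π rad/s → f = ω/(2π) = 86 Hz.
86 Hz mod fs = 22 Hz.
22 Hz > fs/2 = 16 Hz, folds to fs − 22 Hz = 10 Hz.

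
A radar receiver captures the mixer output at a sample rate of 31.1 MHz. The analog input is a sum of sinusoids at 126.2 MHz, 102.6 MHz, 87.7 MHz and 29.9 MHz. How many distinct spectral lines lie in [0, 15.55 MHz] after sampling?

fs/2 = 15.55 MHz.
126.2 MHz mod fs = 1.8 MHz.
1.8 MHz ≤ fs/2 = 15.55 MHz, appears at 1.8 MHz.
102.6 MHz mod fs = 9.3 MHz.
9.3 MHz ≤ fs/2 = 15.55 MHz, appears at 9.3 MHz.
87.7 MHz mod fs = 25.5 MHz.
25.5 MHz > fs/2 = 15.55 MHz, folds to fs − 25.5 MHz = 5.6 MHz.
29.9 MHz > fs/2 = 15.55 MHz, folds to fs − 29.9 MHz = 1.2 MHz.
Distinct values: {1.2 MHz, 1.8 MHz, 5.6 MHz, 9.3 MHz} → 4.

4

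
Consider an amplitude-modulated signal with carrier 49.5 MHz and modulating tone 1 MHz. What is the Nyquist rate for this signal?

101 MHz

AM sidebands sit at fc ± fm = 48.5 MHz and 50.5 MHz.
Highest-frequency component: 50.5 MHz.
Nyquist rate = 2 × 50.5 MHz = 101 MHz.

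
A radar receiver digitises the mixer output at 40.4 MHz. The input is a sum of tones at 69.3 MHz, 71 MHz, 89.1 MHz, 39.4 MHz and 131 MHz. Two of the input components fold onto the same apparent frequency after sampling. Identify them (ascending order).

71 MHz, 131 MHz

fs/2 = 20.2 MHz.
69.3 MHz mod fs = 28.9 MHz.
28.9 MHz > fs/2 = 20.2 MHz, folds to fs − 28.9 MHz = 11.5 MHz.
71 MHz mod fs = 30.6 MHz.
30.6 MHz > fs/2 = 20.2 MHz, folds to fs − 30.6 MHz = 9.8 MHz.
89.1 MHz mod fs = 8.3 MHz.
8.3 MHz ≤ fs/2 = 20.2 MHz, appears at 8.3 MHz.
39.4 MHz > fs/2 = 20.2 MHz, folds to fs − 39.4 MHz = 1 MHz.
131 MHz mod fs = 9.8 MHz.
9.8 MHz ≤ fs/2 = 20.2 MHz, appears at 9.8 MHz.
71 MHz and 131 MHz both map to 9.8 MHz.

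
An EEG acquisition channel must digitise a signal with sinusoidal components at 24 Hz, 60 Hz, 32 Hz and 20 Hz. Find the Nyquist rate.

Highest-frequency component: 60 Hz.
Nyquist rate = 2 × 60 Hz = 120 Hz.

120 Hz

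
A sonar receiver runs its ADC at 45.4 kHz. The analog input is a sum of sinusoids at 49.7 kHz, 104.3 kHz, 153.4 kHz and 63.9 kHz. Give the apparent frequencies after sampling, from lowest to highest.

fs/2 = 22.7 kHz.
49.7 kHz mod fs = 4.3 kHz.
4.3 kHz ≤ fs/2 = 22.7 kHz, appears at 4.3 kHz.
104.3 kHz mod fs = 13.5 kHz.
13.5 kHz ≤ fs/2 = 22.7 kHz, appears at 13.5 kHz.
153.4 kHz mod fs = 17.2 kHz.
17.2 kHz ≤ fs/2 = 22.7 kHz, appears at 17.2 kHz.
63.9 kHz mod fs = 18.5 kHz.
18.5 kHz ≤ fs/2 = 22.7 kHz, appears at 18.5 kHz.
Distinct values: {4.3 kHz, 13.5 kHz, 17.2 kHz, 18.5 kHz}.

4.3 kHz, 13.5 kHz, 17.2 kHz, 18.5 kHz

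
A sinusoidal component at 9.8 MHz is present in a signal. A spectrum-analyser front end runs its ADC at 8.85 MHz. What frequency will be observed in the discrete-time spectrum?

0.95 MHz

9.8 MHz mod fs = 0.95 MHz.
0.95 MHz ≤ fs/2 = 4.425 MHz, appears at 0.95 MHz.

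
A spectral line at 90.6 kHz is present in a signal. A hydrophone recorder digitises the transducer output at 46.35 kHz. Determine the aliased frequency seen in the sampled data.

2.1 kHz

90.6 kHz mod fs = 44.25 kHz.
44.25 kHz > fs/2 = 23.175 kHz, folds to fs − 44.25 kHz = 2.1 kHz.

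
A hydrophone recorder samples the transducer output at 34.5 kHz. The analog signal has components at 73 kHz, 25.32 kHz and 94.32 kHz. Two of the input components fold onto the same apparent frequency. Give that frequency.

9.18 kHz

fs/2 = 17.25 kHz.
73 kHz mod fs = 4 kHz.
4 kHz ≤ fs/2 = 17.25 kHz, appears at 4 kHz.
25.32 kHz > fs/2 = 17.25 kHz, folds to fs − 25.32 kHz = 9.18 kHz.
94.32 kHz mod fs = 25.32 kHz.
25.32 kHz > fs/2 = 17.25 kHz, folds to fs − 25.32 kHz = 9.18 kHz.
25.32 kHz and 94.32 kHz both map to 9.18 kHz.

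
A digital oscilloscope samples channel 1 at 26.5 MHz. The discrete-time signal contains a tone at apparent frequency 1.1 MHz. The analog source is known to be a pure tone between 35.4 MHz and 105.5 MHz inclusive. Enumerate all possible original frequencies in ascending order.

Frequencies that alias to 1.1 MHz are k·fs ± 1.1 MHz for integer k ≥ 0.
k=0: 1.1 MHz.
k=1: 25.4 MHz, 27.6 MHz.
k=2: 51.9 MHz, 54.1 MHz.
k=3: 78.4 MHz, 80.6 MHz.
k=4: 104.9 MHz, 107.1 MHz.
k=5: 131.4 MHz, 133.6 MHz.
Within [35.4 MHz, 105.5 MHz]: 51.9 MHz, 54.1 MHz, 78.4 MHz, 80.6 MHz, 104.9 MHz.

51.9 MHz, 54.1 MHz, 78.4 MHz, 80.6 MHz, 104.9 MHz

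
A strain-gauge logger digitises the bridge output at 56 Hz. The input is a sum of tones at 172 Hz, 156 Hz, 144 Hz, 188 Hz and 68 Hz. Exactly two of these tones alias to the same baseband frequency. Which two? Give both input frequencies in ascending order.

68 Hz, 156 Hz

fs/2 = 28 Hz.
172 Hz mod fs = 4 Hz.
4 Hz ≤ fs/2 = 28 Hz, appears at 4 Hz.
156 Hz mod fs = 44 Hz.
44 Hz > fs/2 = 28 Hz, folds to fs − 44 Hz = 12 Hz.
144 Hz mod fs = 32 Hz.
32 Hz > fs/2 = 28 Hz, folds to fs − 32 Hz = 24 Hz.
188 Hz mod fs = 20 Hz.
20 Hz ≤ fs/2 = 28 Hz, appears at 20 Hz.
68 Hz mod fs = 12 Hz.
12 Hz ≤ fs/2 = 28 Hz, appears at 12 Hz.
68 Hz and 156 Hz both map to 12 Hz.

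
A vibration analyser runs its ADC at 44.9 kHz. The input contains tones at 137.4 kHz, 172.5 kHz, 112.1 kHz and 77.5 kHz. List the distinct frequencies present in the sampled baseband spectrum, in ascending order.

2.7 kHz, 7.1 kHz, 12.3 kHz, 22.3 kHz

fs/2 = 22.45 kHz.
137.4 kHz mod fs = 2.7 kHz.
2.7 kHz ≤ fs/2 = 22.45 kHz, appears at 2.7 kHz.
172.5 kHz mod fs = 37.8 kHz.
37.8 kHz > fs/2 = 22.45 kHz, folds to fs − 37.8 kHz = 7.1 kHz.
112.1 kHz mod fs = 22.3 kHz.
22.3 kHz ≤ fs/2 = 22.45 kHz, appears at 22.3 kHz.
77.5 kHz mod fs = 32.6 kHz.
32.6 kHz > fs/2 = 22.45 kHz, folds to fs − 32.6 kHz = 12.3 kHz.
Distinct values: {2.7 kHz, 7.1 kHz, 12.3 kHz, 22.3 kHz}.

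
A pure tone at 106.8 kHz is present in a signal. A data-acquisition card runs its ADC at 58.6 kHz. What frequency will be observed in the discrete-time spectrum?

106.8 kHz mod fs = 48.2 kHz.
48.2 kHz > fs/2 = 29.3 kHz, folds to fs − 48.2 kHz = 10.4 kHz.

10.4 kHz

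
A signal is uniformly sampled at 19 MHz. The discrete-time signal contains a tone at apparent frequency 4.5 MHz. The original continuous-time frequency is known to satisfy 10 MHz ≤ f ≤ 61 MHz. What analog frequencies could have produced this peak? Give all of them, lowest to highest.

Frequencies that alias to 4.5 MHz are k·fs ± 4.5 MHz for integer k ≥ 0.
k=0: 4.5 MHz.
k=1: 14.5 MHz, 23.5 MHz.
k=2: 33.5 MHz, 42.5 MHz.
k=3: 52.5 MHz, 61.5 MHz.
k=4: 71.5 MHz, 80.5 MHz.
Within [10 MHz, 61 MHz]: 14.5 MHz, 23.5 MHz, 33.5 MHz, 42.5 MHz, 52.5 MHz.

14.5 MHz, 23.5 MHz, 33.5 MHz, 42.5 MHz, 52.5 MHz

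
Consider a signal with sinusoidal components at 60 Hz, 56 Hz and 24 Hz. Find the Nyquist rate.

Highest-frequency component: 60 Hz.
Nyquist rate = 2 × 60 Hz = 120 Hz.

120 Hz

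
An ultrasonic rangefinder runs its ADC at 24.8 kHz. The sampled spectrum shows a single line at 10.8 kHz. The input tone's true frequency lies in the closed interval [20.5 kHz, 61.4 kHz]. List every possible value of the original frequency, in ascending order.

Frequencies that alias to 10.8 kHz are k·fs ± 10.8 kHz for integer k ≥ 0.
k=0: 10.8 kHz.
k=1: 14 kHz, 35.6 kHz.
k=2: 38.8 kHz, 60.4 kHz.
k=3: 63.6 kHz, 85.2 kHz.
Within [20.5 kHz, 61.4 kHz]: 35.6 kHz, 38.8 kHz, 60.4 kHz.

35.6 kHz, 38.8 kHz, 60.4 kHz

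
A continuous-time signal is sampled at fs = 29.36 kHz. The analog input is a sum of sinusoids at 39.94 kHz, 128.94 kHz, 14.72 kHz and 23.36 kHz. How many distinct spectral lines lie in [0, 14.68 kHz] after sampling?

fs/2 = 14.68 kHz.
39.94 kHz mod fs = 10.58 kHz.
10.58 kHz ≤ fs/2 = 14.68 kHz, appears at 10.58 kHz.
128.94 kHz mod fs = 11.5 kHz.
11.5 kHz ≤ fs/2 = 14.68 kHz, appears at 11.5 kHz.
14.72 kHz > fs/2 = 14.68 kHz, folds to fs − 14.72 kHz = 14.64 kHz.
23.36 kHz > fs/2 = 14.68 kHz, folds to fs − 23.36 kHz = 6 kHz.
Distinct values: {6 kHz, 10.58 kHz, 11.5 kHz, 14.64 kHz} → 4.

4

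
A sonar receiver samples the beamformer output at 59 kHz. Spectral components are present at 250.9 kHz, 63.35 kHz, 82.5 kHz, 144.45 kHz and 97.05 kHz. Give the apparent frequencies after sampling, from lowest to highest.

4.35 kHz, 14.9 kHz, 20.95 kHz, 23.5 kHz, 26.45 kHz

fs/2 = 29.5 kHz.
250.9 kHz mod fs = 14.9 kHz.
14.9 kHz ≤ fs/2 = 29.5 kHz, appears at 14.9 kHz.
63.35 kHz mod fs = 4.35 kHz.
4.35 kHz ≤ fs/2 = 29.5 kHz, appears at 4.35 kHz.
82.5 kHz mod fs = 23.5 kHz.
23.5 kHz ≤ fs/2 = 29.5 kHz, appears at 23.5 kHz.
144.45 kHz mod fs = 26.45 kHz.
26.45 kHz ≤ fs/2 = 29.5 kHz, appears at 26.45 kHz.
97.05 kHz mod fs = 38.05 kHz.
38.05 kHz > fs/2 = 29.5 kHz, folds to fs − 38.05 kHz = 20.95 kHz.
Distinct values: {4.35 kHz, 14.9 kHz, 20.95 kHz, 23.5 kHz, 26.45 kHz}.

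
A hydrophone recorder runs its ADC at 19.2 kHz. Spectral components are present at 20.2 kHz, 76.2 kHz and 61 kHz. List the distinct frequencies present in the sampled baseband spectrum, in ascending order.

0.6 kHz, 1 kHz, 3.4 kHz

fs/2 = 9.6 kHz.
20.2 kHz mod fs = 1 kHz.
1 kHz ≤ fs/2 = 9.6 kHz, appears at 1 kHz.
76.2 kHz mod fs = 18.6 kHz.
18.6 kHz > fs/2 = 9.6 kHz, folds to fs − 18.6 kHz = 0.6 kHz.
61 kHz mod fs = 3.4 kHz.
3.4 kHz ≤ fs/2 = 9.6 kHz, appears at 3.4 kHz.
Distinct values: {0.6 kHz, 1 kHz, 3.4 kHz}.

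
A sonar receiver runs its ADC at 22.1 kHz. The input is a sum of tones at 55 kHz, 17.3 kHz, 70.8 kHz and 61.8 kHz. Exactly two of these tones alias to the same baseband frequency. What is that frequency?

4.5 kHz

fs/2 = 11.05 kHz.
55 kHz mod fs = 10.8 kHz.
10.8 kHz ≤ fs/2 = 11.05 kHz, appears at 10.8 kHz.
17.3 kHz > fs/2 = 11.05 kHz, folds to fs − 17.3 kHz = 4.8 kHz.
70.8 kHz mod fs = 4.5 kHz.
4.5 kHz ≤ fs/2 = 11.05 kHz, appears at 4.5 kHz.
61.8 kHz mod fs = 17.6 kHz.
17.6 kHz > fs/2 = 11.05 kHz, folds to fs − 17.6 kHz = 4.5 kHz.
61.8 kHz and 70.8 kHz both map to 4.5 kHz.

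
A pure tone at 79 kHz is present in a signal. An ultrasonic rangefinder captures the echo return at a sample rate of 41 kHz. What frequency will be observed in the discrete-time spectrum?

79 kHz mod fs = 38 kHz.
38 kHz > fs/2 = 20.5 kHz, folds to fs − 38 kHz = 3 kHz.

3 kHz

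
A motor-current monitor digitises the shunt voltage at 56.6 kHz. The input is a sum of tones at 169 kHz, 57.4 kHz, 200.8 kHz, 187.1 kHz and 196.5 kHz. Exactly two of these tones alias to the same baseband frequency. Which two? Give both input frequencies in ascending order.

57.4 kHz, 169 kHz

fs/2 = 28.3 kHz.
169 kHz mod fs = 55.8 kHz.
55.8 kHz > fs/2 = 28.3 kHz, folds to fs − 55.8 kHz = 0.8 kHz.
57.4 kHz mod fs = 0.8 kHz.
0.8 kHz ≤ fs/2 = 28.3 kHz, appears at 0.8 kHz.
200.8 kHz mod fs = 31 kHz.
31 kHz > fs/2 = 28.3 kHz, folds to fs − 31 kHz = 25.6 kHz.
187.1 kHz mod fs = 17.3 kHz.
17.3 kHz ≤ fs/2 = 28.3 kHz, appears at 17.3 kHz.
196.5 kHz mod fs = 26.7 kHz.
26.7 kHz ≤ fs/2 = 28.3 kHz, appears at 26.7 kHz.
57.4 kHz and 169 kHz both map to 0.8 kHz.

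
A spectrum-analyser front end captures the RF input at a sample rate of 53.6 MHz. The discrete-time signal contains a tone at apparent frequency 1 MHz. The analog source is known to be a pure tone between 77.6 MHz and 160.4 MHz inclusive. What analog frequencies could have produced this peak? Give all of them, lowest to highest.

Frequencies that alias to 1 MHz are k·fs ± 1 MHz for integer k ≥ 0.
k=0: 1 MHz.
k=1: 52.6 MHz, 54.6 MHz.
k=2: 106.2 MHz, 108.2 MHz.
k=3: 159.8 MHz, 161.8 MHz.
k=4: 213.4 MHz, 215.4 MHz.
Within [77.6 MHz, 160.4 MHz]: 106.2 MHz, 108.2 MHz, 159.8 MHz.

106.2 MHz, 108.2 MHz, 159.8 MHz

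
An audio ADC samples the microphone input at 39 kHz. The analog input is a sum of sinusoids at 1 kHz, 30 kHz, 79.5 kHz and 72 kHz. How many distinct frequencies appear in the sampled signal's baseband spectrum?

fs/2 = 19.5 kHz.
1 kHz ≤ fs/2 = 19.5 kHz, passes unchanged.
30 kHz > fs/2 = 19.5 kHz, folds to fs − 30 kHz = 9 kHz.
79.5 kHz mod fs = 1.5 kHz.
1.5 kHz ≤ fs/2 = 19.5 kHz, appears at 1.5 kHz.
72 kHz mod fs = 33 kHz.
33 kHz > fs/2 = 19.5 kHz, folds to fs − 33 kHz = 6 kHz.
Distinct values: {1 kHz, 1.5 kHz, 6 kHz, 9 kHz} → 4.

4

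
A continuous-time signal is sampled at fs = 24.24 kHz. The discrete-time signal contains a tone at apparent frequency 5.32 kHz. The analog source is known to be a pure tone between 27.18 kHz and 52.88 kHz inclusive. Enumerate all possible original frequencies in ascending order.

Frequencies that alias to 5.32 kHz are k·fs ± 5.32 kHz for integer k ≥ 0.
k=0: 5.32 kHz.
k=1: 18.92 kHz, 29.56 kHz.
k=2: 43.16 kHz, 53.8 kHz.
k=3: 67.4 kHz, 78.04 kHz.
Within [27.18 kHz, 52.88 kHz]: 29.56 kHz, 43.16 kHz.

29.56 kHz, 43.16 kHz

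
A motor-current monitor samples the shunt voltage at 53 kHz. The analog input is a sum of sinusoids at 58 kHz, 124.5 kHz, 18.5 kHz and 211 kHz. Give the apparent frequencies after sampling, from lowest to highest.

1 kHz, 5 kHz, 18.5 kHz

fs/2 = 26.5 kHz.
58 kHz mod fs = 5 kHz.
5 kHz ≤ fs/2 = 26.5 kHz, appears at 5 kHz.
124.5 kHz mod fs = 18.5 kHz.
18.5 kHz ≤ fs/2 = 26.5 kHz, appears at 18.5 kHz.
18.5 kHz ≤ fs/2 = 26.5 kHz, passes unchanged.
211 kHz mod fs = 52 kHz.
52 kHz > fs/2 = 26.5 kHz, folds to fs − 52 kHz = 1 kHz.
Distinct values: {1 kHz, 5 kHz, 18.5 kHz}.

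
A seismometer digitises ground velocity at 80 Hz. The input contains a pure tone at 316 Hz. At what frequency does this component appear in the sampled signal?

4 Hz

316 Hz mod fs = 76 Hz.
76 Hz > fs/2 = 40 Hz, folds to fs − 76 Hz = 4 Hz.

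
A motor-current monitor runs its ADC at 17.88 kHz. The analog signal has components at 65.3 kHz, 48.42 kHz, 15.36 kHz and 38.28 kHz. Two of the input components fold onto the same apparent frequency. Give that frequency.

2.52 kHz

fs/2 = 8.94 kHz.
65.3 kHz mod fs = 11.66 kHz.
11.66 kHz > fs/2 = 8.94 kHz, folds to fs − 11.66 kHz = 6.22 kHz.
48.42 kHz mod fs = 12.66 kHz.
12.66 kHz > fs/2 = 8.94 kHz, folds to fs − 12.66 kHz = 5.22 kHz.
15.36 kHz > fs/2 = 8.94 kHz, folds to fs − 15.36 kHz = 2.52 kHz.
38.28 kHz mod fs = 2.52 kHz.
2.52 kHz ≤ fs/2 = 8.94 kHz, appears at 2.52 kHz.
15.36 kHz and 38.28 kHz both map to 2.52 kHz.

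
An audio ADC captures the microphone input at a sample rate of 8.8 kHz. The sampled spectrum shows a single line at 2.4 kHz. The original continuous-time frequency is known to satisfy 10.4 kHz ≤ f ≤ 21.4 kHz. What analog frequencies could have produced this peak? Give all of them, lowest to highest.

Frequencies that alias to 2.4 kHz are k·fs ± 2.4 kHz for integer k ≥ 0.
k=0: 2.4 kHz.
k=1: 6.4 kHz, 11.2 kHz.
k=2: 15.2 kHz, 20 kHz.
k=3: 24 kHz, 28.8 kHz.
Within [10.4 kHz, 21.4 kHz]: 11.2 kHz, 15.2 kHz, 20 kHz.

11.2 kHz, 15.2 kHz, 20 kHz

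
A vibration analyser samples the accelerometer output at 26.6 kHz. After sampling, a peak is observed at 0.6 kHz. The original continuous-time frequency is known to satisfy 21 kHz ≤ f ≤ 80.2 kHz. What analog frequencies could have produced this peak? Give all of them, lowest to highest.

Frequencies that alias to 0.6 kHz are k·fs ± 0.6 kHz for integer k ≥ 0.
k=0: 0.6 kHz.
k=1: 26 kHz, 27.2 kHz.
k=2: 52.6 kHz, 53.8 kHz.
k=3: 79.2 kHz, 80.4 kHz.
k=4: 105.8 kHz, 107 kHz.
Within [21 kHz, 80.2 kHz]: 26 kHz, 27.2 kHz, 52.6 kHz, 53.8 kHz, 79.2 kHz.

26 kHz, 27.2 kHz, 52.6 kHz, 53.8 kHz, 79.2 kHz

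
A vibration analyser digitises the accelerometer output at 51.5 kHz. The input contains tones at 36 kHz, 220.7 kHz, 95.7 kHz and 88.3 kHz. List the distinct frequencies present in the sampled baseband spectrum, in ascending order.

7.3 kHz, 14.7 kHz, 15.5 kHz

fs/2 = 25.75 kHz.
36 kHz > fs/2 = 25.75 kHz, folds to fs − 36 kHz = 15.5 kHz.
220.7 kHz mod fs = 14.7 kHz.
14.7 kHz ≤ fs/2 = 25.75 kHz, appears at 14.7 kHz.
95.7 kHz mod fs = 44.2 kHz.
44.2 kHz > fs/2 = 25.75 kHz, folds to fs − 44.2 kHz = 7.3 kHz.
88.3 kHz mod fs = 36.8 kHz.
36.8 kHz > fs/2 = 25.75 kHz, folds to fs − 36.8 kHz = 14.7 kHz.
Distinct values: {7.3 kHz, 14.7 kHz, 15.5 kHz}.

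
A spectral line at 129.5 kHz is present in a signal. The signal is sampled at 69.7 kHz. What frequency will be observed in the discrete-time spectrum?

9.9 kHz

129.5 kHz mod fs = 59.8 kHz.
59.8 kHz > fs/2 = 34.85 kHz, folds to fs − 59.8 kHz = 9.9 kHz.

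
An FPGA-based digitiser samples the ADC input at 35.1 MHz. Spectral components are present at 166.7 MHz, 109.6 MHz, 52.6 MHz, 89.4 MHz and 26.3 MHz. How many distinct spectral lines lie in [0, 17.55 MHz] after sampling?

fs/2 = 17.55 MHz.
166.7 MHz mod fs = 26.3 MHz.
26.3 MHz > fs/2 = 17.55 MHz, folds to fs − 26.3 MHz = 8.8 MHz.
109.6 MHz mod fs = 4.3 MHz.
4.3 MHz ≤ fs/2 = 17.55 MHz, appears at 4.3 MHz.
52.6 MHz mod fs = 17.5 MHz.
17.5 MHz ≤ fs/2 = 17.55 MHz, appears at 17.5 MHz.
89.4 MHz mod fs = 19.2 MHz.
19.2 MHz > fs/2 = 17.55 MHz, folds to fs − 19.2 MHz = 15.9 MHz.
26.3 MHz > fs/2 = 17.55 MHz, folds to fs − 26.3 MHz = 8.8 MHz.
Distinct values: {4.3 MHz, 8.8 MHz, 15.9 MHz, 17.5 MHz} → 4.

4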